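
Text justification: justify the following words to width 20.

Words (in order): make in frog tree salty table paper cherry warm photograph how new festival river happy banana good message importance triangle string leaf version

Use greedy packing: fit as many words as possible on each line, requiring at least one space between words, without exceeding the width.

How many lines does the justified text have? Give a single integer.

Answer: 8

Derivation:
Line 1: ['make', 'in', 'frog', 'tree'] (min_width=17, slack=3)
Line 2: ['salty', 'table', 'paper'] (min_width=17, slack=3)
Line 3: ['cherry', 'warm'] (min_width=11, slack=9)
Line 4: ['photograph', 'how', 'new'] (min_width=18, slack=2)
Line 5: ['festival', 'river', 'happy'] (min_width=20, slack=0)
Line 6: ['banana', 'good', 'message'] (min_width=19, slack=1)
Line 7: ['importance', 'triangle'] (min_width=19, slack=1)
Line 8: ['string', 'leaf', 'version'] (min_width=19, slack=1)
Total lines: 8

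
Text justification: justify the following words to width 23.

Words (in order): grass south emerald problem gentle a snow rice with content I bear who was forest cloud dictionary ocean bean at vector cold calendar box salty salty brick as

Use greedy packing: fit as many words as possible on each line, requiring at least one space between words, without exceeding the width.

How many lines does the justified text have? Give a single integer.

Answer: 8

Derivation:
Line 1: ['grass', 'south', 'emerald'] (min_width=19, slack=4)
Line 2: ['problem', 'gentle', 'a', 'snow'] (min_width=21, slack=2)
Line 3: ['rice', 'with', 'content', 'I'] (min_width=19, slack=4)
Line 4: ['bear', 'who', 'was', 'forest'] (min_width=19, slack=4)
Line 5: ['cloud', 'dictionary', 'ocean'] (min_width=22, slack=1)
Line 6: ['bean', 'at', 'vector', 'cold'] (min_width=19, slack=4)
Line 7: ['calendar', 'box', 'salty'] (min_width=18, slack=5)
Line 8: ['salty', 'brick', 'as'] (min_width=14, slack=9)
Total lines: 8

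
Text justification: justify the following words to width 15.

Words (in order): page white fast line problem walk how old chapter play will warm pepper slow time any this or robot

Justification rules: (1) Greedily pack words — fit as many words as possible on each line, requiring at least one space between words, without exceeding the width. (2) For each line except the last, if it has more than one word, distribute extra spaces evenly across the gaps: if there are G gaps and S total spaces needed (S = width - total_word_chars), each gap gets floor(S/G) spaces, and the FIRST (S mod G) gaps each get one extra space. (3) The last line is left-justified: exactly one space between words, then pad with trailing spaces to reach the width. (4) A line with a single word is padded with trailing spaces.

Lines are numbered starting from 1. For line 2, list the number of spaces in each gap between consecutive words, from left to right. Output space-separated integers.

Line 1: ['page', 'white', 'fast'] (min_width=15, slack=0)
Line 2: ['line', 'problem'] (min_width=12, slack=3)
Line 3: ['walk', 'how', 'old'] (min_width=12, slack=3)
Line 4: ['chapter', 'play'] (min_width=12, slack=3)
Line 5: ['will', 'warm'] (min_width=9, slack=6)
Line 6: ['pepper', 'slow'] (min_width=11, slack=4)
Line 7: ['time', 'any', 'this'] (min_width=13, slack=2)
Line 8: ['or', 'robot'] (min_width=8, slack=7)

Answer: 4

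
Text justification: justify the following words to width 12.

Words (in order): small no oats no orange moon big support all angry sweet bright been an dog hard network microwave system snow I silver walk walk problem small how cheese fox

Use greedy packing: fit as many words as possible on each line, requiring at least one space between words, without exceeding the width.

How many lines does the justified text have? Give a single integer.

Answer: 15

Derivation:
Line 1: ['small', 'no'] (min_width=8, slack=4)
Line 2: ['oats', 'no'] (min_width=7, slack=5)
Line 3: ['orange', 'moon'] (min_width=11, slack=1)
Line 4: ['big', 'support'] (min_width=11, slack=1)
Line 5: ['all', 'angry'] (min_width=9, slack=3)
Line 6: ['sweet', 'bright'] (min_width=12, slack=0)
Line 7: ['been', 'an', 'dog'] (min_width=11, slack=1)
Line 8: ['hard', 'network'] (min_width=12, slack=0)
Line 9: ['microwave'] (min_width=9, slack=3)
Line 10: ['system', 'snow'] (min_width=11, slack=1)
Line 11: ['I', 'silver'] (min_width=8, slack=4)
Line 12: ['walk', 'walk'] (min_width=9, slack=3)
Line 13: ['problem'] (min_width=7, slack=5)
Line 14: ['small', 'how'] (min_width=9, slack=3)
Line 15: ['cheese', 'fox'] (min_width=10, slack=2)
Total lines: 15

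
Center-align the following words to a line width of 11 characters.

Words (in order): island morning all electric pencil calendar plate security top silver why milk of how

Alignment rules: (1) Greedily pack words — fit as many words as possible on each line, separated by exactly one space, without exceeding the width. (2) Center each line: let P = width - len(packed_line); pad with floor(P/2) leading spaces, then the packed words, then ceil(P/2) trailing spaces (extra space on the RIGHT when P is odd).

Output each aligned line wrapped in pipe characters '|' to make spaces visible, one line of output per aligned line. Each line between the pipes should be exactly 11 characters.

Answer: |  island   |
|morning all|
| electric  |
|  pencil   |
| calendar  |
|   plate   |
| security  |
|top silver |
|why milk of|
|    how    |

Derivation:
Line 1: ['island'] (min_width=6, slack=5)
Line 2: ['morning', 'all'] (min_width=11, slack=0)
Line 3: ['electric'] (min_width=8, slack=3)
Line 4: ['pencil'] (min_width=6, slack=5)
Line 5: ['calendar'] (min_width=8, slack=3)
Line 6: ['plate'] (min_width=5, slack=6)
Line 7: ['security'] (min_width=8, slack=3)
Line 8: ['top', 'silver'] (min_width=10, slack=1)
Line 9: ['why', 'milk', 'of'] (min_width=11, slack=0)
Line 10: ['how'] (min_width=3, slack=8)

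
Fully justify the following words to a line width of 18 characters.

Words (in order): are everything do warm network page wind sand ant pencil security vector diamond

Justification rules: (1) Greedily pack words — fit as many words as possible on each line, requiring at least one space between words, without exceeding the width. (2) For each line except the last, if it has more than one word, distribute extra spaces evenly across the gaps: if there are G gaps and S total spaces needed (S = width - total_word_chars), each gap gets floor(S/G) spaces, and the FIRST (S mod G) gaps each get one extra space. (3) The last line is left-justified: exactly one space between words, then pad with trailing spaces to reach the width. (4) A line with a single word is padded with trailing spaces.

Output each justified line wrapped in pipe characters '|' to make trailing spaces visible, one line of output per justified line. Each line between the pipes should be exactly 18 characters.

Line 1: ['are', 'everything', 'do'] (min_width=17, slack=1)
Line 2: ['warm', 'network', 'page'] (min_width=17, slack=1)
Line 3: ['wind', 'sand', 'ant'] (min_width=13, slack=5)
Line 4: ['pencil', 'security'] (min_width=15, slack=3)
Line 5: ['vector', 'diamond'] (min_width=14, slack=4)

Answer: |are  everything do|
|warm  network page|
|wind    sand   ant|
|pencil    security|
|vector diamond    |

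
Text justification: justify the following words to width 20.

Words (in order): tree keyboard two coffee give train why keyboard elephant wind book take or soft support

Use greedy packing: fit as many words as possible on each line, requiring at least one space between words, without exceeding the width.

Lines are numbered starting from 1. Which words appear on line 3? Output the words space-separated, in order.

Answer: why keyboard

Derivation:
Line 1: ['tree', 'keyboard', 'two'] (min_width=17, slack=3)
Line 2: ['coffee', 'give', 'train'] (min_width=17, slack=3)
Line 3: ['why', 'keyboard'] (min_width=12, slack=8)
Line 4: ['elephant', 'wind', 'book'] (min_width=18, slack=2)
Line 5: ['take', 'or', 'soft', 'support'] (min_width=20, slack=0)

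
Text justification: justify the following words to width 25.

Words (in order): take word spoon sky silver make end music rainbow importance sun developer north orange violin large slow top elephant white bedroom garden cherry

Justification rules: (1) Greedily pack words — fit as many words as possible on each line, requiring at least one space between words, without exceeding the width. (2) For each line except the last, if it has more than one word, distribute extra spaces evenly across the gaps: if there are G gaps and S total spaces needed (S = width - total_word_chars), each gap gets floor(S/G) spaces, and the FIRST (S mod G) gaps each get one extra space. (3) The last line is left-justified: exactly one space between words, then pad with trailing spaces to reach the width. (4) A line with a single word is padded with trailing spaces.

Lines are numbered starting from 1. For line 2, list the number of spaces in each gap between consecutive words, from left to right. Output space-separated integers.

Line 1: ['take', 'word', 'spoon', 'sky'] (min_width=19, slack=6)
Line 2: ['silver', 'make', 'end', 'music'] (min_width=21, slack=4)
Line 3: ['rainbow', 'importance', 'sun'] (min_width=22, slack=3)
Line 4: ['developer', 'north', 'orange'] (min_width=22, slack=3)
Line 5: ['violin', 'large', 'slow', 'top'] (min_width=21, slack=4)
Line 6: ['elephant', 'white', 'bedroom'] (min_width=22, slack=3)
Line 7: ['garden', 'cherry'] (min_width=13, slack=12)

Answer: 3 2 2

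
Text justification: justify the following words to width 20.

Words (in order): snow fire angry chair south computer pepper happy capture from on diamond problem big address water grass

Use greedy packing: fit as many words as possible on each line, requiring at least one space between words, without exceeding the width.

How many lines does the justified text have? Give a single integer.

Answer: 6

Derivation:
Line 1: ['snow', 'fire', 'angry'] (min_width=15, slack=5)
Line 2: ['chair', 'south', 'computer'] (min_width=20, slack=0)
Line 3: ['pepper', 'happy', 'capture'] (min_width=20, slack=0)
Line 4: ['from', 'on', 'diamond'] (min_width=15, slack=5)
Line 5: ['problem', 'big', 'address'] (min_width=19, slack=1)
Line 6: ['water', 'grass'] (min_width=11, slack=9)
Total lines: 6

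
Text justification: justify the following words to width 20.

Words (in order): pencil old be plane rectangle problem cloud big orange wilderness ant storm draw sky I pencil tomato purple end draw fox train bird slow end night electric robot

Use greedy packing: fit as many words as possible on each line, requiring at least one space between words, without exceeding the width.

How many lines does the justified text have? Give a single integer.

Line 1: ['pencil', 'old', 'be', 'plane'] (min_width=19, slack=1)
Line 2: ['rectangle', 'problem'] (min_width=17, slack=3)
Line 3: ['cloud', 'big', 'orange'] (min_width=16, slack=4)
Line 4: ['wilderness', 'ant', 'storm'] (min_width=20, slack=0)
Line 5: ['draw', 'sky', 'I', 'pencil'] (min_width=17, slack=3)
Line 6: ['tomato', 'purple', 'end'] (min_width=17, slack=3)
Line 7: ['draw', 'fox', 'train', 'bird'] (min_width=19, slack=1)
Line 8: ['slow', 'end', 'night'] (min_width=14, slack=6)
Line 9: ['electric', 'robot'] (min_width=14, slack=6)
Total lines: 9

Answer: 9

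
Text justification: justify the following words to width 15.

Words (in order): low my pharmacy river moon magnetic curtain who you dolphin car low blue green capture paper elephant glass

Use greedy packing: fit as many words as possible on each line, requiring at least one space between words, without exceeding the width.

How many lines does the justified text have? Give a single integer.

Answer: 8

Derivation:
Line 1: ['low', 'my', 'pharmacy'] (min_width=15, slack=0)
Line 2: ['river', 'moon'] (min_width=10, slack=5)
Line 3: ['magnetic'] (min_width=8, slack=7)
Line 4: ['curtain', 'who', 'you'] (min_width=15, slack=0)
Line 5: ['dolphin', 'car', 'low'] (min_width=15, slack=0)
Line 6: ['blue', 'green'] (min_width=10, slack=5)
Line 7: ['capture', 'paper'] (min_width=13, slack=2)
Line 8: ['elephant', 'glass'] (min_width=14, slack=1)
Total lines: 8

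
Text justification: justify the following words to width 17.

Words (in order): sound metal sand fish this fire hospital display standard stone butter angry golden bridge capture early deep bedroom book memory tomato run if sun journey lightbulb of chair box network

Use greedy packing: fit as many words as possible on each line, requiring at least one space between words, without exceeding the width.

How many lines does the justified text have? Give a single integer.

Line 1: ['sound', 'metal', 'sand'] (min_width=16, slack=1)
Line 2: ['fish', 'this', 'fire'] (min_width=14, slack=3)
Line 3: ['hospital', 'display'] (min_width=16, slack=1)
Line 4: ['standard', 'stone'] (min_width=14, slack=3)
Line 5: ['butter', 'angry'] (min_width=12, slack=5)
Line 6: ['golden', 'bridge'] (min_width=13, slack=4)
Line 7: ['capture', 'early'] (min_width=13, slack=4)
Line 8: ['deep', 'bedroom', 'book'] (min_width=17, slack=0)
Line 9: ['memory', 'tomato', 'run'] (min_width=17, slack=0)
Line 10: ['if', 'sun', 'journey'] (min_width=14, slack=3)
Line 11: ['lightbulb', 'of'] (min_width=12, slack=5)
Line 12: ['chair', 'box', 'network'] (min_width=17, slack=0)
Total lines: 12

Answer: 12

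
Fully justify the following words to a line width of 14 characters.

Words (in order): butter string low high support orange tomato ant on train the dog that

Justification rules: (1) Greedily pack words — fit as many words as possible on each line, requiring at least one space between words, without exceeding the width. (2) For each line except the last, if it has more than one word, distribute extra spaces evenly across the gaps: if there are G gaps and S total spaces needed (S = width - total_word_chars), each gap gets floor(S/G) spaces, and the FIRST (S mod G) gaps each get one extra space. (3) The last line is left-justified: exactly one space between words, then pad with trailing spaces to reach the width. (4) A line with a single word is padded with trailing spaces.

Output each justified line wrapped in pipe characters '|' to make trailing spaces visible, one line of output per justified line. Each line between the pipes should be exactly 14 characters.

Answer: |butter  string|
|low       high|
|support orange|
|tomato  ant on|
|train  the dog|
|that          |

Derivation:
Line 1: ['butter', 'string'] (min_width=13, slack=1)
Line 2: ['low', 'high'] (min_width=8, slack=6)
Line 3: ['support', 'orange'] (min_width=14, slack=0)
Line 4: ['tomato', 'ant', 'on'] (min_width=13, slack=1)
Line 5: ['train', 'the', 'dog'] (min_width=13, slack=1)
Line 6: ['that'] (min_width=4, slack=10)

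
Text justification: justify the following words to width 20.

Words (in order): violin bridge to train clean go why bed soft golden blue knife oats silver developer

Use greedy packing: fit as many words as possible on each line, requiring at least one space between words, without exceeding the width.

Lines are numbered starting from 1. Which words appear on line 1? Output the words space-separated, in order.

Answer: violin bridge to

Derivation:
Line 1: ['violin', 'bridge', 'to'] (min_width=16, slack=4)
Line 2: ['train', 'clean', 'go', 'why'] (min_width=18, slack=2)
Line 3: ['bed', 'soft', 'golden', 'blue'] (min_width=20, slack=0)
Line 4: ['knife', 'oats', 'silver'] (min_width=17, slack=3)
Line 5: ['developer'] (min_width=9, slack=11)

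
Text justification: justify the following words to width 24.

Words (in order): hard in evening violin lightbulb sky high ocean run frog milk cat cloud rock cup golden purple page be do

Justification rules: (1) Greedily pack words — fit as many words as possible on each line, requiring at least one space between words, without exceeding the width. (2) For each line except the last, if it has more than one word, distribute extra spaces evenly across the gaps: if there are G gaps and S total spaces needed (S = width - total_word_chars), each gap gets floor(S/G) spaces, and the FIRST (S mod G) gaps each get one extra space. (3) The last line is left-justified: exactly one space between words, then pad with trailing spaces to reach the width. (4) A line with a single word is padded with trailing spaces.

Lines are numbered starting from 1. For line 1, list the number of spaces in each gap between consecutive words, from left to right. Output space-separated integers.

Answer: 2 2 1

Derivation:
Line 1: ['hard', 'in', 'evening', 'violin'] (min_width=22, slack=2)
Line 2: ['lightbulb', 'sky', 'high', 'ocean'] (min_width=24, slack=0)
Line 3: ['run', 'frog', 'milk', 'cat', 'cloud'] (min_width=23, slack=1)
Line 4: ['rock', 'cup', 'golden', 'purple'] (min_width=22, slack=2)
Line 5: ['page', 'be', 'do'] (min_width=10, slack=14)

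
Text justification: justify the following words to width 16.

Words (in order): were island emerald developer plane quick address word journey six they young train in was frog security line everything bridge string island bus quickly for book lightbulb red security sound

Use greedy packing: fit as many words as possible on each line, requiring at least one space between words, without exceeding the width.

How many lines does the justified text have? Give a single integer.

Line 1: ['were', 'island'] (min_width=11, slack=5)
Line 2: ['emerald'] (min_width=7, slack=9)
Line 3: ['developer', 'plane'] (min_width=15, slack=1)
Line 4: ['quick', 'address'] (min_width=13, slack=3)
Line 5: ['word', 'journey', 'six'] (min_width=16, slack=0)
Line 6: ['they', 'young', 'train'] (min_width=16, slack=0)
Line 7: ['in', 'was', 'frog'] (min_width=11, slack=5)
Line 8: ['security', 'line'] (min_width=13, slack=3)
Line 9: ['everything'] (min_width=10, slack=6)
Line 10: ['bridge', 'string'] (min_width=13, slack=3)
Line 11: ['island', 'bus'] (min_width=10, slack=6)
Line 12: ['quickly', 'for', 'book'] (min_width=16, slack=0)
Line 13: ['lightbulb', 'red'] (min_width=13, slack=3)
Line 14: ['security', 'sound'] (min_width=14, slack=2)
Total lines: 14

Answer: 14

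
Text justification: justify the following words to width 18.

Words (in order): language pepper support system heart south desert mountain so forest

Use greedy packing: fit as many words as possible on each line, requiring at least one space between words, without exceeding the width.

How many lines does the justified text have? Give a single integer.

Line 1: ['language', 'pepper'] (min_width=15, slack=3)
Line 2: ['support', 'system'] (min_width=14, slack=4)
Line 3: ['heart', 'south', 'desert'] (min_width=18, slack=0)
Line 4: ['mountain', 'so', 'forest'] (min_width=18, slack=0)
Total lines: 4

Answer: 4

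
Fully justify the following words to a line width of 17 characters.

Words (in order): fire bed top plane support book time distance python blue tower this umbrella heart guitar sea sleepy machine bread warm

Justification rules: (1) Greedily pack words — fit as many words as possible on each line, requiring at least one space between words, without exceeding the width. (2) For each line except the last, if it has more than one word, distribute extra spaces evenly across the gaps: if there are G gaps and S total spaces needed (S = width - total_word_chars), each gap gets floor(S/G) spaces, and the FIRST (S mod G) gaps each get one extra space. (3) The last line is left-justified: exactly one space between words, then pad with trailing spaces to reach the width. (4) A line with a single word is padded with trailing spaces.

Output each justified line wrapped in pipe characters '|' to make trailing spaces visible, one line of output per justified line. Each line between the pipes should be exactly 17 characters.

Line 1: ['fire', 'bed', 'top'] (min_width=12, slack=5)
Line 2: ['plane', 'support'] (min_width=13, slack=4)
Line 3: ['book', 'time'] (min_width=9, slack=8)
Line 4: ['distance', 'python'] (min_width=15, slack=2)
Line 5: ['blue', 'tower', 'this'] (min_width=15, slack=2)
Line 6: ['umbrella', 'heart'] (min_width=14, slack=3)
Line 7: ['guitar', 'sea', 'sleepy'] (min_width=17, slack=0)
Line 8: ['machine', 'bread'] (min_width=13, slack=4)
Line 9: ['warm'] (min_width=4, slack=13)

Answer: |fire    bed   top|
|plane     support|
|book         time|
|distance   python|
|blue  tower  this|
|umbrella    heart|
|guitar sea sleepy|
|machine     bread|
|warm             |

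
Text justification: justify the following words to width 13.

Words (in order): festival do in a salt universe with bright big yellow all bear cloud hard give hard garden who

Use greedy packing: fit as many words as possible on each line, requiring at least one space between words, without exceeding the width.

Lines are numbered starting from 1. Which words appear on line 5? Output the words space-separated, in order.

Line 1: ['festival', 'do'] (min_width=11, slack=2)
Line 2: ['in', 'a', 'salt'] (min_width=9, slack=4)
Line 3: ['universe', 'with'] (min_width=13, slack=0)
Line 4: ['bright', 'big'] (min_width=10, slack=3)
Line 5: ['yellow', 'all'] (min_width=10, slack=3)
Line 6: ['bear', 'cloud'] (min_width=10, slack=3)
Line 7: ['hard', 'give'] (min_width=9, slack=4)
Line 8: ['hard', 'garden'] (min_width=11, slack=2)
Line 9: ['who'] (min_width=3, slack=10)

Answer: yellow all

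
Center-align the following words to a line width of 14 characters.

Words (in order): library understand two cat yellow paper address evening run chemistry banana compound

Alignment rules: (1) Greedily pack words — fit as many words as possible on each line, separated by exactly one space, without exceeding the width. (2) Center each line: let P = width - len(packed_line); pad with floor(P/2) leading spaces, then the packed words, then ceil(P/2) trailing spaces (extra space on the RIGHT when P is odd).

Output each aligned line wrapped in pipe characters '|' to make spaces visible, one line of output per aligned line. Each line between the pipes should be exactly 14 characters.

Line 1: ['library'] (min_width=7, slack=7)
Line 2: ['understand', 'two'] (min_width=14, slack=0)
Line 3: ['cat', 'yellow'] (min_width=10, slack=4)
Line 4: ['paper', 'address'] (min_width=13, slack=1)
Line 5: ['evening', 'run'] (min_width=11, slack=3)
Line 6: ['chemistry'] (min_width=9, slack=5)
Line 7: ['banana'] (min_width=6, slack=8)
Line 8: ['compound'] (min_width=8, slack=6)

Answer: |   library    |
|understand two|
|  cat yellow  |
|paper address |
| evening run  |
|  chemistry   |
|    banana    |
|   compound   |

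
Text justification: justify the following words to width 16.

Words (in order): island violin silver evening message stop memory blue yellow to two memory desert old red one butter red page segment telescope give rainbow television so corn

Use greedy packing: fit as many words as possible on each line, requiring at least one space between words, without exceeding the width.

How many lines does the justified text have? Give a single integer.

Line 1: ['island', 'violin'] (min_width=13, slack=3)
Line 2: ['silver', 'evening'] (min_width=14, slack=2)
Line 3: ['message', 'stop'] (min_width=12, slack=4)
Line 4: ['memory', 'blue'] (min_width=11, slack=5)
Line 5: ['yellow', 'to', 'two'] (min_width=13, slack=3)
Line 6: ['memory', 'desert'] (min_width=13, slack=3)
Line 7: ['old', 'red', 'one'] (min_width=11, slack=5)
Line 8: ['butter', 'red', 'page'] (min_width=15, slack=1)
Line 9: ['segment'] (min_width=7, slack=9)
Line 10: ['telescope', 'give'] (min_width=14, slack=2)
Line 11: ['rainbow'] (min_width=7, slack=9)
Line 12: ['television', 'so'] (min_width=13, slack=3)
Line 13: ['corn'] (min_width=4, slack=12)
Total lines: 13

Answer: 13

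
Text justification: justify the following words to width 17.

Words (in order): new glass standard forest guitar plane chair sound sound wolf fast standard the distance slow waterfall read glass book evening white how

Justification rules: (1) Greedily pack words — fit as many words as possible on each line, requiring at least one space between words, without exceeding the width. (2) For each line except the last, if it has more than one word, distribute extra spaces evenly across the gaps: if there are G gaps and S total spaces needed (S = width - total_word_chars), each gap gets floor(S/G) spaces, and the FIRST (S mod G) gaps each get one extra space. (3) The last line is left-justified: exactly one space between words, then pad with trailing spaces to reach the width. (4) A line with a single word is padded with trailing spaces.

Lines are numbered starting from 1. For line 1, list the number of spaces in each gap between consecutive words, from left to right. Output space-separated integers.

Answer: 9

Derivation:
Line 1: ['new', 'glass'] (min_width=9, slack=8)
Line 2: ['standard', 'forest'] (min_width=15, slack=2)
Line 3: ['guitar', 'plane'] (min_width=12, slack=5)
Line 4: ['chair', 'sound', 'sound'] (min_width=17, slack=0)
Line 5: ['wolf', 'fast'] (min_width=9, slack=8)
Line 6: ['standard', 'the'] (min_width=12, slack=5)
Line 7: ['distance', 'slow'] (min_width=13, slack=4)
Line 8: ['waterfall', 'read'] (min_width=14, slack=3)
Line 9: ['glass', 'book'] (min_width=10, slack=7)
Line 10: ['evening', 'white', 'how'] (min_width=17, slack=0)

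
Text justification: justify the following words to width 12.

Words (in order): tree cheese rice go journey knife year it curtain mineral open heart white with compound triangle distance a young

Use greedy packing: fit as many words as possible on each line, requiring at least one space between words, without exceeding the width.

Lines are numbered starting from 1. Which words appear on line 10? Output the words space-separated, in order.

Line 1: ['tree', 'cheese'] (min_width=11, slack=1)
Line 2: ['rice', 'go'] (min_width=7, slack=5)
Line 3: ['journey'] (min_width=7, slack=5)
Line 4: ['knife', 'year'] (min_width=10, slack=2)
Line 5: ['it', 'curtain'] (min_width=10, slack=2)
Line 6: ['mineral', 'open'] (min_width=12, slack=0)
Line 7: ['heart', 'white'] (min_width=11, slack=1)
Line 8: ['with'] (min_width=4, slack=8)
Line 9: ['compound'] (min_width=8, slack=4)
Line 10: ['triangle'] (min_width=8, slack=4)
Line 11: ['distance', 'a'] (min_width=10, slack=2)
Line 12: ['young'] (min_width=5, slack=7)

Answer: triangle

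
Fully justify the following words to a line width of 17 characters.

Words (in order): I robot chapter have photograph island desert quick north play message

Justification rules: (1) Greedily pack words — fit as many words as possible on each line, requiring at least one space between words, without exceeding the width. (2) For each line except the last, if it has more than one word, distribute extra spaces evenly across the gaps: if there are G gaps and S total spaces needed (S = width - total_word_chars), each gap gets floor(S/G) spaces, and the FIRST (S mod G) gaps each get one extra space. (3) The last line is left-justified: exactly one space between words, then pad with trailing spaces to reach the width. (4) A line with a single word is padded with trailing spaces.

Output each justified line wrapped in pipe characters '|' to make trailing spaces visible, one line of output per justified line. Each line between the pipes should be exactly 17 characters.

Answer: |I  robot  chapter|
|have   photograph|
|island     desert|
|quick  north play|
|message          |

Derivation:
Line 1: ['I', 'robot', 'chapter'] (min_width=15, slack=2)
Line 2: ['have', 'photograph'] (min_width=15, slack=2)
Line 3: ['island', 'desert'] (min_width=13, slack=4)
Line 4: ['quick', 'north', 'play'] (min_width=16, slack=1)
Line 5: ['message'] (min_width=7, slack=10)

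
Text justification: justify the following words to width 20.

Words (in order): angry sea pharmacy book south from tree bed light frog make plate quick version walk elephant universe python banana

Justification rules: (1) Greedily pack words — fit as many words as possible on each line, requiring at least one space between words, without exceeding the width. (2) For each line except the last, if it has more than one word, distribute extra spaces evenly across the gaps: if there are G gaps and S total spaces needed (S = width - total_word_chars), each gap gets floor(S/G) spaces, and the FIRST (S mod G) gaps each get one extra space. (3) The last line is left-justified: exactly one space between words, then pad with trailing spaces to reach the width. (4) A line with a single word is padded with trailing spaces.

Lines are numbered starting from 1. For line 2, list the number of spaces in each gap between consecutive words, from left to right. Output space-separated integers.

Line 1: ['angry', 'sea', 'pharmacy'] (min_width=18, slack=2)
Line 2: ['book', 'south', 'from', 'tree'] (min_width=20, slack=0)
Line 3: ['bed', 'light', 'frog', 'make'] (min_width=19, slack=1)
Line 4: ['plate', 'quick', 'version'] (min_width=19, slack=1)
Line 5: ['walk', 'elephant'] (min_width=13, slack=7)
Line 6: ['universe', 'python'] (min_width=15, slack=5)
Line 7: ['banana'] (min_width=6, slack=14)

Answer: 1 1 1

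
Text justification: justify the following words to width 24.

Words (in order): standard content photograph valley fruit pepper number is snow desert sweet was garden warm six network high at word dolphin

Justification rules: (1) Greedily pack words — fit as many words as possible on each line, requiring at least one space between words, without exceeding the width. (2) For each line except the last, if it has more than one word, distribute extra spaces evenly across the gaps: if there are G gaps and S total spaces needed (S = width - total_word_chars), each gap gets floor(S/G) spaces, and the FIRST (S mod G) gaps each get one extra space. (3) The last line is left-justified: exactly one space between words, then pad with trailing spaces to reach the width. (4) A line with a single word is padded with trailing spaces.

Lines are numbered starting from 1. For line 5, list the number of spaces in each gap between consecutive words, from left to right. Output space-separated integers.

Answer: 1 1 1 1

Derivation:
Line 1: ['standard', 'content'] (min_width=16, slack=8)
Line 2: ['photograph', 'valley', 'fruit'] (min_width=23, slack=1)
Line 3: ['pepper', 'number', 'is', 'snow'] (min_width=21, slack=3)
Line 4: ['desert', 'sweet', 'was', 'garden'] (min_width=23, slack=1)
Line 5: ['warm', 'six', 'network', 'high', 'at'] (min_width=24, slack=0)
Line 6: ['word', 'dolphin'] (min_width=12, slack=12)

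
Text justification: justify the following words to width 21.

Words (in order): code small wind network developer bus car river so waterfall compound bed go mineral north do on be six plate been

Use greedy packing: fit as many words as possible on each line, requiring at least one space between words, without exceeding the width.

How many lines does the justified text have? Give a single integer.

Line 1: ['code', 'small', 'wind'] (min_width=15, slack=6)
Line 2: ['network', 'developer', 'bus'] (min_width=21, slack=0)
Line 3: ['car', 'river', 'so'] (min_width=12, slack=9)
Line 4: ['waterfall', 'compound'] (min_width=18, slack=3)
Line 5: ['bed', 'go', 'mineral', 'north'] (min_width=20, slack=1)
Line 6: ['do', 'on', 'be', 'six', 'plate'] (min_width=18, slack=3)
Line 7: ['been'] (min_width=4, slack=17)
Total lines: 7

Answer: 7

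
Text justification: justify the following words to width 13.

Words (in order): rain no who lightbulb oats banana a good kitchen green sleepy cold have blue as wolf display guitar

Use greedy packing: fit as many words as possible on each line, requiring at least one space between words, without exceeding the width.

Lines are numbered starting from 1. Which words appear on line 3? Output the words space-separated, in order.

Answer: oats banana a

Derivation:
Line 1: ['rain', 'no', 'who'] (min_width=11, slack=2)
Line 2: ['lightbulb'] (min_width=9, slack=4)
Line 3: ['oats', 'banana', 'a'] (min_width=13, slack=0)
Line 4: ['good', 'kitchen'] (min_width=12, slack=1)
Line 5: ['green', 'sleepy'] (min_width=12, slack=1)
Line 6: ['cold', 'have'] (min_width=9, slack=4)
Line 7: ['blue', 'as', 'wolf'] (min_width=12, slack=1)
Line 8: ['display'] (min_width=7, slack=6)
Line 9: ['guitar'] (min_width=6, slack=7)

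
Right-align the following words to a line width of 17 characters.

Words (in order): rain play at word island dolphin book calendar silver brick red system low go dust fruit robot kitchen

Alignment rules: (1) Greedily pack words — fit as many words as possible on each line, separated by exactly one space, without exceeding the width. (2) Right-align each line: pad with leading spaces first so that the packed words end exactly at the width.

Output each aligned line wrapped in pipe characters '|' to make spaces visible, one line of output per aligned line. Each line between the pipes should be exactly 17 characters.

Line 1: ['rain', 'play', 'at', 'word'] (min_width=17, slack=0)
Line 2: ['island', 'dolphin'] (min_width=14, slack=3)
Line 3: ['book', 'calendar'] (min_width=13, slack=4)
Line 4: ['silver', 'brick', 'red'] (min_width=16, slack=1)
Line 5: ['system', 'low', 'go'] (min_width=13, slack=4)
Line 6: ['dust', 'fruit', 'robot'] (min_width=16, slack=1)
Line 7: ['kitchen'] (min_width=7, slack=10)

Answer: |rain play at word|
|   island dolphin|
|    book calendar|
| silver brick red|
|    system low go|
| dust fruit robot|
|          kitchen|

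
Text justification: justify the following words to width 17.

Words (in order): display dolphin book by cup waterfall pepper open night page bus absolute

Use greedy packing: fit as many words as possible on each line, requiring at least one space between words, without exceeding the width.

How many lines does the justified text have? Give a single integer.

Line 1: ['display', 'dolphin'] (min_width=15, slack=2)
Line 2: ['book', 'by', 'cup'] (min_width=11, slack=6)
Line 3: ['waterfall', 'pepper'] (min_width=16, slack=1)
Line 4: ['open', 'night', 'page'] (min_width=15, slack=2)
Line 5: ['bus', 'absolute'] (min_width=12, slack=5)
Total lines: 5

Answer: 5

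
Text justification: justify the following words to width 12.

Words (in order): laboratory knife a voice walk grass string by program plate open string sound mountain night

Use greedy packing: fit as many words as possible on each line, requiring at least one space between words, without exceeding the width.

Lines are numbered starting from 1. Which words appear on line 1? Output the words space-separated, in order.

Answer: laboratory

Derivation:
Line 1: ['laboratory'] (min_width=10, slack=2)
Line 2: ['knife', 'a'] (min_width=7, slack=5)
Line 3: ['voice', 'walk'] (min_width=10, slack=2)
Line 4: ['grass', 'string'] (min_width=12, slack=0)
Line 5: ['by', 'program'] (min_width=10, slack=2)
Line 6: ['plate', 'open'] (min_width=10, slack=2)
Line 7: ['string', 'sound'] (min_width=12, slack=0)
Line 8: ['mountain'] (min_width=8, slack=4)
Line 9: ['night'] (min_width=5, slack=7)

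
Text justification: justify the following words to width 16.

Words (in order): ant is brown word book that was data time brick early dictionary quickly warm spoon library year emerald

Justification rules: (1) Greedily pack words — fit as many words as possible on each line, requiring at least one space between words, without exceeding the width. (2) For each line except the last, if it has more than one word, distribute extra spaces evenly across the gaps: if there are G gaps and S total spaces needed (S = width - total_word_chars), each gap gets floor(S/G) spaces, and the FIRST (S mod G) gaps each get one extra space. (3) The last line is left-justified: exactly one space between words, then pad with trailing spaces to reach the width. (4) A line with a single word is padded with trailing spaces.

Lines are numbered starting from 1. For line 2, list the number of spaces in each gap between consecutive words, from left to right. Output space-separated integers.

Line 1: ['ant', 'is', 'brown'] (min_width=12, slack=4)
Line 2: ['word', 'book', 'that'] (min_width=14, slack=2)
Line 3: ['was', 'data', 'time'] (min_width=13, slack=3)
Line 4: ['brick', 'early'] (min_width=11, slack=5)
Line 5: ['dictionary'] (min_width=10, slack=6)
Line 6: ['quickly', 'warm'] (min_width=12, slack=4)
Line 7: ['spoon', 'library'] (min_width=13, slack=3)
Line 8: ['year', 'emerald'] (min_width=12, slack=4)

Answer: 2 2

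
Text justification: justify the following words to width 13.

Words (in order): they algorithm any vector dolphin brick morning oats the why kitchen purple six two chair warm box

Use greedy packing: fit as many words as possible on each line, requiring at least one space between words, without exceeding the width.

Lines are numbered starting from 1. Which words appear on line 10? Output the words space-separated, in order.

Answer: warm box

Derivation:
Line 1: ['they'] (min_width=4, slack=9)
Line 2: ['algorithm', 'any'] (min_width=13, slack=0)
Line 3: ['vector'] (min_width=6, slack=7)
Line 4: ['dolphin', 'brick'] (min_width=13, slack=0)
Line 5: ['morning', 'oats'] (min_width=12, slack=1)
Line 6: ['the', 'why'] (min_width=7, slack=6)
Line 7: ['kitchen'] (min_width=7, slack=6)
Line 8: ['purple', 'six'] (min_width=10, slack=3)
Line 9: ['two', 'chair'] (min_width=9, slack=4)
Line 10: ['warm', 'box'] (min_width=8, slack=5)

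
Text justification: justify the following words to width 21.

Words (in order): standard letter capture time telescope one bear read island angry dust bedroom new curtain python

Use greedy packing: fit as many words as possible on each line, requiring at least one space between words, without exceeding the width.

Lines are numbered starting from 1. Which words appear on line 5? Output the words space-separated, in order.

Answer: dust bedroom new

Derivation:
Line 1: ['standard', 'letter'] (min_width=15, slack=6)
Line 2: ['capture', 'time'] (min_width=12, slack=9)
Line 3: ['telescope', 'one', 'bear'] (min_width=18, slack=3)
Line 4: ['read', 'island', 'angry'] (min_width=17, slack=4)
Line 5: ['dust', 'bedroom', 'new'] (min_width=16, slack=5)
Line 6: ['curtain', 'python'] (min_width=14, slack=7)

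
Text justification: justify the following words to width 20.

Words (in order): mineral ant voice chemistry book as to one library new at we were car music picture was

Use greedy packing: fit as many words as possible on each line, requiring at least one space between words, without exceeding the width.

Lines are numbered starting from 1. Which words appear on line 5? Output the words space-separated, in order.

Answer: picture was

Derivation:
Line 1: ['mineral', 'ant', 'voice'] (min_width=17, slack=3)
Line 2: ['chemistry', 'book', 'as', 'to'] (min_width=20, slack=0)
Line 3: ['one', 'library', 'new', 'at'] (min_width=18, slack=2)
Line 4: ['we', 'were', 'car', 'music'] (min_width=17, slack=3)
Line 5: ['picture', 'was'] (min_width=11, slack=9)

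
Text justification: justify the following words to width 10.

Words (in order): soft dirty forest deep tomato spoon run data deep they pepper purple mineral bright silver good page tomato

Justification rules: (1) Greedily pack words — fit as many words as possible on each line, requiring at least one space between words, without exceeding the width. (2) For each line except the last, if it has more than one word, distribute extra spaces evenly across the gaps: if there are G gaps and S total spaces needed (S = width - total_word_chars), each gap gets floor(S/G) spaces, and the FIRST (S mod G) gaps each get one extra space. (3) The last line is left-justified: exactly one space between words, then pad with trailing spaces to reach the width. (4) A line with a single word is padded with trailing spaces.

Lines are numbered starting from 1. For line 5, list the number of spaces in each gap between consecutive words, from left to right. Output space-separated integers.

Line 1: ['soft', 'dirty'] (min_width=10, slack=0)
Line 2: ['forest'] (min_width=6, slack=4)
Line 3: ['deep'] (min_width=4, slack=6)
Line 4: ['tomato'] (min_width=6, slack=4)
Line 5: ['spoon', 'run'] (min_width=9, slack=1)
Line 6: ['data', 'deep'] (min_width=9, slack=1)
Line 7: ['they'] (min_width=4, slack=6)
Line 8: ['pepper'] (min_width=6, slack=4)
Line 9: ['purple'] (min_width=6, slack=4)
Line 10: ['mineral'] (min_width=7, slack=3)
Line 11: ['bright'] (min_width=6, slack=4)
Line 12: ['silver'] (min_width=6, slack=4)
Line 13: ['good', 'page'] (min_width=9, slack=1)
Line 14: ['tomato'] (min_width=6, slack=4)

Answer: 2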